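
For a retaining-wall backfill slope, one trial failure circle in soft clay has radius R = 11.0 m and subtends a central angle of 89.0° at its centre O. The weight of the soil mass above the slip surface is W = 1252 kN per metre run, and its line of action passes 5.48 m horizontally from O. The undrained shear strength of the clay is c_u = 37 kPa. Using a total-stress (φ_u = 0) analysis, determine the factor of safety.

Taking moments about the centre O, the resisting moment is provided by the undrained shear strength acting along the arc:
Arc length L_a = R·θ = 11.0·(89.0°·π/180) = 11.0·1.5533 = 17.09 m
M_R = c_u·L_a·R = 37·17.09·11.0 = 6954.3 kN·m/m
M_D = W·d = 1252·5.48 = 6861.0 kN·m/m
FS = M_R / M_D = 6954.3 / 6861.0 = 1.014

FS = 1.01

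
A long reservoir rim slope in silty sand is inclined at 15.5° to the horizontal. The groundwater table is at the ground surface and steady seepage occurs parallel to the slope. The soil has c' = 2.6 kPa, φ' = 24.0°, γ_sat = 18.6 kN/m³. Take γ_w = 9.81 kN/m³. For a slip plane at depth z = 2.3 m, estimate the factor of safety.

FS = 0.99

With seepage parallel to the slope and the water table at the surface, the effective normal stress on the slip plane uses the buoyant unit weight γ' = γ_sat − γ_w while the driving shear stress uses γ_sat:
FS = [c' + γ' z cos²β tanφ'] / [γ_sat z sinβ cosβ]
γ' = 18.6 − 9.81 = 8.79 kN/m³
Numerator = 2.6 + 8.79·2.3·cos²15.5°·tan24.0° = 2.6 + 8.79·2.3·0.9286·0.4452 = 10.958 kPa
Denominator = 18.6·2.3·sin15.5°·cos15.5° = 18.6·2.3·0.2672·0.9636 = 11.017 kPa
FS = 10.958 / 11.017 = 0.995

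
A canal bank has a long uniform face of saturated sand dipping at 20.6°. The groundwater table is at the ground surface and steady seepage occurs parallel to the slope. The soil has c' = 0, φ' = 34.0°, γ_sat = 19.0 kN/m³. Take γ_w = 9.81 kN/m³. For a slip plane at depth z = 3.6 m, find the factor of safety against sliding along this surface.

FS = 0.87

With seepage parallel to the slope and the water table at the surface, the effective normal stress on the slip plane uses the buoyant unit weight γ' = γ_sat − γ_w while the driving shear stress uses γ_sat:
FS = [c' + γ' z cos²β tanφ'] / [γ_sat z sinβ cosβ]
(For c' = 0 this reduces to FS = (γ'/γ_sat)·tanφ'/tanβ.)
γ' = 19.0 − 9.81 = 9.19 kN/m³
Numerator = 0.0 + 9.19·3.6·cos²20.6°·tan34.0° = 0.0 + 9.19·3.6·0.8762·0.6745 = 19.553 kPa
Denominator = 19.0·3.6·sin20.6°·cos20.6° = 19.0·3.6·0.3518·0.9361 = 22.527 kPa
FS = 19.553 / 22.527 = 0.868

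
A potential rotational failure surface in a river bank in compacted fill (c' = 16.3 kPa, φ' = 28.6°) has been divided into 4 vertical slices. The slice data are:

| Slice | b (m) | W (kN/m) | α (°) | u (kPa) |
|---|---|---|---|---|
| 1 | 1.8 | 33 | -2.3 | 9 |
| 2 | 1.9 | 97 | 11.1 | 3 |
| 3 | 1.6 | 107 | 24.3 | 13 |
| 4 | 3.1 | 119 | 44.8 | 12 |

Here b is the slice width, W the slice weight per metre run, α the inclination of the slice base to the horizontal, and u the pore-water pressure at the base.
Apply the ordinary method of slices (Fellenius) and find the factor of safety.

FS = 1.91

Ordinary method of slices: FS = Σ[c'·Δl_i + (W_i cosα_i − u_i·Δl_i)·tanφ'] / Σ W_i sinα_i, with Δl_i = b_i / cosα_i.
Slice 1: Δl = 1.8/cos(-2.3°) = 1.801 m; N'_1 = 33·cos(-2.3°) − 9·1.801 = 16.8; c'Δl = 29.36; W sinα = -1.3
Slice 2: Δl = 1.9/cos11.1° = 1.936 m; N'_2 = 97·cos11.1° − 3·1.936 = 89.4; c'Δl = 31.56; W sinα = 18.7
Slice 3: Δl = 1.6/cos24.3° = 1.756 m; N'_3 = 107·cos24.3° − 13·1.756 = 74.7; c'Δl = 28.62; W sinα = 44.0
Slice 4: Δl = 3.1/cos44.8° = 4.369 m; N'_4 = 119·cos44.8° − 12·4.369 = 32.0; c'Δl = 71.21; W sinα = 83.9
Σc'Δl = 160.8 kN/m; ΣN' = 212.8 kN/m; ΣW sinα = 145.2 kN/m
Resisting = 160.8 + 212.8·tan28.6° = 160.8 + 116.0 = 276.8 kN/m
FS = 276.8 / 145.2 = 1.906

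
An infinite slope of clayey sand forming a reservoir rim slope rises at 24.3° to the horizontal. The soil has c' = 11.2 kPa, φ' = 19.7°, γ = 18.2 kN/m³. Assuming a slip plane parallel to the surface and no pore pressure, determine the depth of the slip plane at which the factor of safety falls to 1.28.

z = 3.37 m

Setting FS = 1.28 in FS = [c' + γz cos²β tanφ'] / [γz sinβ cosβ] and solving for z:
z = c' / [γ cosβ (FS·sinβ − cosβ·tanφ')]
  = 11.2 / [18.2·cos24.3°·(1.28·sin24.3° − cos24.3°·tan19.7°)]
  = 11.2 / [18.2·0.9114·(1.28·0.4115 − 0.9114·0.3581)]
  = 11.2 / 3.3243 = 3.369 m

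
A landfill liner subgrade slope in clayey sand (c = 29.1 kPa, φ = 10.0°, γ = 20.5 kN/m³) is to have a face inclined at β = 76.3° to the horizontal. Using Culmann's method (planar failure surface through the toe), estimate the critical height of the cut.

Culmann's analysis gives the critical failure plane at α_cr = (β + φ)/2 = (76.3 + 10.0)/2 = 43.1°, and the critical height
H_c = (4c/γ) · sinβ cosφ / [1 − cos(β − φ)]
    = (4·29.1/20.5) · sin76.3°·cos10.0° / [1 − cos(66.3°)]
    = 5.678 · 0.9715·0.9848 / [1 − 0.4019]
    = 5.678 · 0.9568 / 0.5981
    = 9.08 m

H_c = 9.08 m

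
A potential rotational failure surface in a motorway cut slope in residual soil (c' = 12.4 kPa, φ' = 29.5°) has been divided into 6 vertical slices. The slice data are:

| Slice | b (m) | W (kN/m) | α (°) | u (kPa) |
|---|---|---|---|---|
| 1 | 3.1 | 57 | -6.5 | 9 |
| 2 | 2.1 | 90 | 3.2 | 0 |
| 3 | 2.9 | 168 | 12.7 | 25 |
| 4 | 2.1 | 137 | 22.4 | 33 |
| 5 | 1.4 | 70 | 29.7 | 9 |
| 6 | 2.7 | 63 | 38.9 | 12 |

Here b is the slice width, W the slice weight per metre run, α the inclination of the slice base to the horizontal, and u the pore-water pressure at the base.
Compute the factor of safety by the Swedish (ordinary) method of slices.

Ordinary method of slices: FS = Σ[c'·Δl_i + (W_i cosα_i − u_i·Δl_i)·tanφ'] / Σ W_i sinα_i, with Δl_i = b_i / cosα_i.
Slice 1: Δl = 3.1/cos(-6.5°) = 3.120 m; N'_1 = 57·cos(-6.5°) − 9·3.120 = 28.6; c'Δl = 38.69; W sinα = -6.5
Slice 2: Δl = 2.1/cos3.2° = 2.103 m; N'_2 = 90·cos3.2° − 0·2.103 = 89.9; c'Δl = 26.08; W sinα = 5.0
Slice 3: Δl = 2.9/cos12.7° = 2.973 m; N'_3 = 168·cos12.7° − 25·2.973 = 89.6; c'Δl = 36.86; W sinα = 36.9
Slice 4: Δl = 2.1/cos22.4° = 2.271 m; N'_4 = 137·cos22.4° − 33·2.271 = 51.7; c'Δl = 28.17; W sinα = 52.2
Slice 5: Δl = 1.4/cos29.7° = 1.612 m; N'_5 = 70·cos29.7° − 9·1.612 = 46.3; c'Δl = 19.99; W sinα = 34.7
Slice 6: Δl = 2.7/cos38.9° = 3.469 m; N'_6 = 63·cos38.9° − 12·3.469 = 7.4; c'Δl = 43.02; W sinα = 39.6
Σc'Δl = 192.8 kN/m; ΣN' = 313.4 kN/m; ΣW sinα = 162.0 kN/m
Resisting = 192.8 + 313.4·tan29.5° = 192.8 + 177.3 = 370.1 kN/m
FS = 370.1 / 162.0 = 2.285

FS = 2.29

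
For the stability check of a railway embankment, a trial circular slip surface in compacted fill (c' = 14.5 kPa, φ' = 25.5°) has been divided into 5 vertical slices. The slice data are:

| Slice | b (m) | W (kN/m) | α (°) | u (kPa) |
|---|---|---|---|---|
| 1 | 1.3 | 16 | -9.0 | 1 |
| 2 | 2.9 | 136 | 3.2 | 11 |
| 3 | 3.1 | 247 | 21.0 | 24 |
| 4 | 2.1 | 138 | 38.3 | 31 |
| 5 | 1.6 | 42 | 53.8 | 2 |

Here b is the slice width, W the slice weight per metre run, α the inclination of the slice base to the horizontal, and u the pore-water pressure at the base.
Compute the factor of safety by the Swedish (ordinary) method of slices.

FS = 1.58

Ordinary method of slices: FS = Σ[c'·Δl_i + (W_i cosα_i − u_i·Δl_i)·tanφ'] / Σ W_i sinα_i, with Δl_i = b_i / cosα_i.
Slice 1: Δl = 1.3/cos(-9.0°) = 1.316 m; N'_1 = 16·cos(-9.0°) − 1·1.316 = 14.5; c'Δl = 19.08; W sinα = -2.5
Slice 2: Δl = 2.9/cos3.2° = 2.905 m; N'_2 = 136·cos3.2° − 11·2.905 = 103.8; c'Δl = 42.12; W sinα = 7.6
Slice 3: Δl = 3.1/cos21.0° = 3.321 m; N'_3 = 247·cos21.0° − 24·3.321 = 150.9; c'Δl = 48.15; W sinα = 88.5
Slice 4: Δl = 2.1/cos38.3° = 2.676 m; N'_4 = 138·cos38.3° − 31·2.676 = 25.3; c'Δl = 38.80; W sinα = 85.5
Slice 5: Δl = 1.6/cos53.8° = 2.709 m; N'_5 = 42·cos53.8° − 2·2.709 = 19.4; c'Δl = 39.28; W sinα = 33.9
Σc'Δl = 187.4 kN/m; ΣN' = 314.0 kN/m; ΣW sinα = 213.0 kN/m
Resisting = 187.4 + 314.0·tan25.5° = 187.4 + 149.8 = 337.2 kN/m
FS = 337.2 / 213.0 = 1.583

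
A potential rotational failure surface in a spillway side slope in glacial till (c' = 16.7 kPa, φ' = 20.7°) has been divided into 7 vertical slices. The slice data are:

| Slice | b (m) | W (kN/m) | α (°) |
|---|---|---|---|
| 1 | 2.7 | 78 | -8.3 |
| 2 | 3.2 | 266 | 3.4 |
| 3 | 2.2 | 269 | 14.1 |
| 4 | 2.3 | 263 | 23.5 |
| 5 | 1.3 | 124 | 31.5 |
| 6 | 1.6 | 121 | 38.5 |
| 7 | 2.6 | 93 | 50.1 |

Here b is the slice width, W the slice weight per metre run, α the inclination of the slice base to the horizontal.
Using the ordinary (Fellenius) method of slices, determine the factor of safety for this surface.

Ordinary method of slices: FS = Σ[c'·Δl_i + (W_i cosα_i)·tanφ'] / Σ W_i sinα_i, with Δl_i = b_i / cosα_i.
Slice 1: Δl = 2.7/cos(-8.3°) = 2.729 m; N'_1 = 78·cos(-8.3°) = 77.2; c'Δl = 45.57; W sinα = -11.3
Slice 2: Δl = 3.2/cos3.4° = 3.206 m; N'_2 = 266·cos3.4° = 265.5; c'Δl = 53.53; W sinα = 15.8
Slice 3: Δl = 2.2/cos14.1° = 2.268 m; N'_3 = 269·cos14.1° = 260.9; c'Δl = 37.88; W sinα = 65.5
Slice 4: Δl = 2.3/cos23.5° = 2.508 m; N'_4 = 263·cos23.5° = 241.2; c'Δl = 41.88; W sinα = 104.9
Slice 5: Δl = 1.3/cos31.5° = 1.525 m; N'_5 = 124·cos31.5° = 105.7; c'Δl = 25.46; W sinα = 64.8
Slice 6: Δl = 1.6/cos38.5° = 2.044 m; N'_6 = 121·cos38.5° = 94.7; c'Δl = 34.14; W sinα = 75.3
Slice 7: Δl = 2.6/cos50.1° = 4.053 m; N'_7 = 93·cos50.1° = 59.7; c'Δl = 67.69; W sinα = 71.3
Σc'Δl = 306.2 kN/m; ΣN' = 1104.9 kN/m; ΣW sinα = 386.4 kN/m
Resisting = 306.2 + 1104.9·tan20.7° = 306.2 + 417.5 = 723.7 kN/m
FS = 723.7 / 386.4 = 1.873

FS = 1.87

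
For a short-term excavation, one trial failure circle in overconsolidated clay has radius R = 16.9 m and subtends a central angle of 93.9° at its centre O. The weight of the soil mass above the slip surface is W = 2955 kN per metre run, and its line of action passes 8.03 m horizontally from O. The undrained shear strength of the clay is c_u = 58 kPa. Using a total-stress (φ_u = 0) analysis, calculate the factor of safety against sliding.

Taking moments about the centre O, the resisting moment is provided by the undrained shear strength acting along the arc:
Arc length L_a = R·θ = 16.9·(93.9°·π/180) = 16.9·1.6389 = 27.70 m
M_R = c_u·L_a·R = 58·27.70·16.9 = 27148.4 kN·m/m
M_D = W·d = 2955·8.03 = 23728.6 kN·m/m
FS = M_R / M_D = 27148.4 / 23728.6 = 1.144

FS = 1.14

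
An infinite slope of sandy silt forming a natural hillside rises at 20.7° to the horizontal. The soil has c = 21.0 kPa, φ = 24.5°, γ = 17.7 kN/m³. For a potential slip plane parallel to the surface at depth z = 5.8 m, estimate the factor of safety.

FS = 1.82

For an infinite slope with a slip plane parallel to the surface (no pore pressure): FS = [c + γz cos²β tanφ] / [γz sinβ cosβ].
γz = 17.7·5.8 = 102.66 kN/m²
Numerator = 21.0 + 102.66·cos²20.7°·tan24.5° = 21.0 + 102.66·0.8751·0.4557 = 61.939 kPa
Denominator = 102.66·sin20.7°·cos20.7° = 102.66·0.3535·0.9354 = 33.945 kPa
FS = 61.939 / 33.945 = 1.825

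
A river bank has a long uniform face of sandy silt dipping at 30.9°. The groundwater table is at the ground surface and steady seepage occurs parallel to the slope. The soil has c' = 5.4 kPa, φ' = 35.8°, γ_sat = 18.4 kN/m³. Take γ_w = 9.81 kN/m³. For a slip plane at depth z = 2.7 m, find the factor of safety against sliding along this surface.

FS = 0.81

With seepage parallel to the slope and the water table at the surface, the effective normal stress on the slip plane uses the buoyant unit weight γ' = γ_sat − γ_w while the driving shear stress uses γ_sat:
FS = [c' + γ' z cos²β tanφ'] / [γ_sat z sinβ cosβ]
γ' = 18.4 − 9.81 = 8.59 kN/m³
Numerator = 5.4 + 8.59·2.7·cos²30.9°·tan35.8° = 5.4 + 8.59·2.7·0.7363·0.7212 = 17.716 kPa
Denominator = 18.4·2.7·sin30.9°·cos30.9° = 18.4·2.7·0.5135·0.8581 = 21.892 kPa
FS = 17.716 / 21.892 = 0.809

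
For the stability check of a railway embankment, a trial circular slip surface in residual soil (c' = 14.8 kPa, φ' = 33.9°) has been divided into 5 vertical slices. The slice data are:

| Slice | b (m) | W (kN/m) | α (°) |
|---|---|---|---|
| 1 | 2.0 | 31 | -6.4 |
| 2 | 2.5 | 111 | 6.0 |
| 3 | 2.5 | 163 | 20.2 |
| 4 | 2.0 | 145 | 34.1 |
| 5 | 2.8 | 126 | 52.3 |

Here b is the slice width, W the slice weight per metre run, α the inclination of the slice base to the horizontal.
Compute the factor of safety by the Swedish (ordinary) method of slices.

Ordinary method of slices: FS = Σ[c'·Δl_i + (W_i cosα_i)·tanφ'] / Σ W_i sinα_i, with Δl_i = b_i / cosα_i.
Slice 1: Δl = 2.0/cos(-6.4°) = 2.013 m; N'_1 = 31·cos(-6.4°) = 30.8; c'Δl = 29.79; W sinα = -3.5
Slice 2: Δl = 2.5/cos6.0° = 2.514 m; N'_2 = 111·cos6.0° = 110.4; c'Δl = 37.20; W sinα = 11.6
Slice 3: Δl = 2.5/cos20.2° = 2.664 m; N'_3 = 163·cos20.2° = 153.0; c'Δl = 39.42; W sinα = 56.3
Slice 4: Δl = 2.0/cos34.1° = 2.415 m; N'_4 = 145·cos34.1° = 120.1; c'Δl = 35.75; W sinα = 81.3
Slice 5: Δl = 2.8/cos52.3° = 4.579 m; N'_5 = 126·cos52.3° = 77.1; c'Δl = 67.76; W sinα = 99.7
Σc'Δl = 209.9 kN/m; ΣN' = 491.3 kN/m; ΣW sinα = 245.4 kN/m
Resisting = 209.9 + 491.3·tan33.9° = 209.9 + 330.1 = 540.1 kN/m
FS = 540.1 / 245.4 = 2.201

FS = 2.20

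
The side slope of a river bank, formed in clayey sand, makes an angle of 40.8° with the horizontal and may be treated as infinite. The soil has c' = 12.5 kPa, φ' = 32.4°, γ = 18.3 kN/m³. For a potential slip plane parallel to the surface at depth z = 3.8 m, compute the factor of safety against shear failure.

For an infinite slope with a slip plane parallel to the surface (no pore pressure): FS = [c' + γz cos²β tanφ'] / [γz sinβ cosβ].
γz = 18.3·3.8 = 69.54 kN/m²
Numerator = 12.5 + 69.54·cos²40.8°·tan32.4° = 12.5 + 69.54·0.5730·0.6346 = 37.789 kPa
Denominator = 69.54·sin40.8°·cos40.8° = 69.54·0.6534·0.7570 = 34.397 kPa
FS = 37.789 / 34.397 = 1.099

FS = 1.10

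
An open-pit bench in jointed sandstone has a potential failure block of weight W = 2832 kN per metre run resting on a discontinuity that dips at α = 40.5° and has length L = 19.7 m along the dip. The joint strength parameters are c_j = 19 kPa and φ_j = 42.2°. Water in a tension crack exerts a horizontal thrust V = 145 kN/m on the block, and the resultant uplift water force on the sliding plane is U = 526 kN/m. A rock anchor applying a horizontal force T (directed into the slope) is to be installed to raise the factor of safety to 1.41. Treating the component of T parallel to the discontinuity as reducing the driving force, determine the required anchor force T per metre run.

T = 593 kN/m

Resolving forces along and normal to the sliding plane, with the horizontal anchor force T adding T·sinα to the effective normal force and T·cosα acting up the plane against the driving force:
FS = [c_jL + (W cosα − U − V sinα + T sinα) tanφ_j] / [W sinα + V cosα − T cosα]
Without the anchor: N' = 1533.3 kN/m, driving T_d = 1949.5 kN/m, resisting R = 19·19.7 + 1533.3·tan42.2° = 1764.6 kN/m, FS = 0.91.
Setting FS = 1.41 and solving for T:
1.41·(1949.5 − T cos40.5°) = 1764.6 + T sin40.5°·tan42.2°
T·(sin40.5°·tan42.2° + 1.41·cos40.5°) = 1.41·1949.5 − 1764.6
T·(0.6494·0.9067 + 1.41·0.7604) = 2748.8 − 1764.6 = 984.2
T·1.6611 = 984.2
T = 592.5 kN/m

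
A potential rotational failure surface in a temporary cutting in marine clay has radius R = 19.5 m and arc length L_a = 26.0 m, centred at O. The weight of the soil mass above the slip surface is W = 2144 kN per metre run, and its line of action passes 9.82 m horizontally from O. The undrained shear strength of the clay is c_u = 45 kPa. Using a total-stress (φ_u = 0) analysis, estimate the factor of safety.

Taking moments about the centre O, the resisting moment is provided by the undrained shear strength acting along the arc:
M_R = c_u·L_a·R = 45·26.00·19.5 = 22815.0 kN·m/m
M_D = W·d = 2144·9.82 = 21054.1 kN·m/m
FS = M_R / M_D = 22815.0 / 21054.1 = 1.084

FS = 1.08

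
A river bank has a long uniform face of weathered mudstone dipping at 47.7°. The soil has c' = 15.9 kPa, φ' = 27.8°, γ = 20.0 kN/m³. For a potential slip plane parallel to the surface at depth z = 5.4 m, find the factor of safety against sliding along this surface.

FS = 0.78

For an infinite slope with a slip plane parallel to the surface (no pore pressure): FS = [c' + γz cos²β tanφ'] / [γz sinβ cosβ].
γz = 20.0·5.4 = 108.00 kN/m²
Numerator = 15.9 + 108.00·cos²47.7°·tan27.8° = 15.9 + 108.00·0.4529·0.5272 = 41.692 kPa
Denominator = 108.00·sin47.7°·cos47.7° = 108.00·0.7396·0.6730 = 53.760 kPa
FS = 41.692 / 53.760 = 0.776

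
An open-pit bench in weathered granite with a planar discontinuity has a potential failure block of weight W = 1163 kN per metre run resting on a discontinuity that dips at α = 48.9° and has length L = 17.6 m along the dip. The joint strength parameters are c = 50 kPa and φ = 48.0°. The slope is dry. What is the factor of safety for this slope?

Resolving the block weight along and normal to the plane and applying the Mohr–Coulomb strength on the joint:
N' = W cosα = 1163·cos48.9° = 764.5 kN/m
Driving force T = W sinα = 1163·sin48.9° = 876.4 kN/m
Resisting force R = c·L + N'·tanφ = 50·17.6 + 764.5·tan48.0° = 880.0 + 849.1 = 1729.1 kN/m
FS = R / T = 1729.1 / 876.4 = 1.973

FS = 1.97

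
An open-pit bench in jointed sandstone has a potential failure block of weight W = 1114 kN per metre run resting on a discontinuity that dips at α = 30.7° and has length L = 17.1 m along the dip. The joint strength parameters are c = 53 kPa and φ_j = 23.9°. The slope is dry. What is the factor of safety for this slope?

Resolving the block weight along and normal to the plane and applying the Mohr–Coulomb strength on the joint:
N' = W cosα = 1114·cos30.7° = 957.9 kN/m
Driving force T = W sinα = 1114·sin30.7° = 568.7 kN/m
Resisting force R = c·L + N'·tanφ_j = 53·17.1 + 957.9·tan23.9° = 906.3 + 424.5 = 1330.8 kN/m
FS = R / T = 1330.8 / 568.7 = 2.340

FS = 2.34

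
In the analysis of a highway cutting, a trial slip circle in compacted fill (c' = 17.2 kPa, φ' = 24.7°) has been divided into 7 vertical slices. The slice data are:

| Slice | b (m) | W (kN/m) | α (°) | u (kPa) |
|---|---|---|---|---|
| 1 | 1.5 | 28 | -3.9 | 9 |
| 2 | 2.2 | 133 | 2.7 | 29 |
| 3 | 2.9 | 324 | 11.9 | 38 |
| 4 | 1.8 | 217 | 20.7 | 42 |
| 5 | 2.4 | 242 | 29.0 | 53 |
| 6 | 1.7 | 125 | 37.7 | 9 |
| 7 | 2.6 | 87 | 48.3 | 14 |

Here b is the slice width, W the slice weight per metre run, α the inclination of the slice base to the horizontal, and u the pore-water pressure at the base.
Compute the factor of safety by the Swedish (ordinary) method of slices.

FS = 1.37

Ordinary method of slices: FS = Σ[c'·Δl_i + (W_i cosα_i − u_i·Δl_i)·tanφ'] / Σ W_i sinα_i, with Δl_i = b_i / cosα_i.
Slice 1: Δl = 1.5/cos(-3.9°) = 1.503 m; N'_1 = 28·cos(-3.9°) − 9·1.503 = 14.4; c'Δl = 25.86; W sinα = -1.9
Slice 2: Δl = 2.2/cos2.7° = 2.202 m; N'_2 = 133·cos2.7° − 29·2.202 = 69.0; c'Δl = 37.88; W sinα = 6.3
Slice 3: Δl = 2.9/cos11.9° = 2.964 m; N'_3 = 324·cos11.9° − 38·2.964 = 204.4; c'Δl = 50.98; W sinα = 66.8
Slice 4: Δl = 1.8/cos20.7° = 1.924 m; N'_4 = 217·cos20.7° − 42·1.924 = 122.2; c'Δl = 33.10; W sinα = 76.7
Slice 5: Δl = 2.4/cos29.0° = 2.744 m; N'_5 = 242·cos29.0° − 53·2.744 = 66.2; c'Δl = 47.20; W sinα = 117.3
Slice 6: Δl = 1.7/cos37.7° = 2.149 m; N'_6 = 125·cos37.7° − 9·2.149 = 79.6; c'Δl = 36.96; W sinα = 76.4
Slice 7: Δl = 2.6/cos48.3° = 3.908 m; N'_7 = 87·cos48.3° − 14·3.908 = 3.2; c'Δl = 67.22; W sinα = 65.0
Σc'Δl = 299.2 kN/m; ΣN' = 558.9 kN/m; ΣW sinα = 406.6 kN/m
Resisting = 299.2 + 558.9·tan24.7° = 299.2 + 257.1 = 556.3 kN/m
FS = 556.3 / 406.6 = 1.368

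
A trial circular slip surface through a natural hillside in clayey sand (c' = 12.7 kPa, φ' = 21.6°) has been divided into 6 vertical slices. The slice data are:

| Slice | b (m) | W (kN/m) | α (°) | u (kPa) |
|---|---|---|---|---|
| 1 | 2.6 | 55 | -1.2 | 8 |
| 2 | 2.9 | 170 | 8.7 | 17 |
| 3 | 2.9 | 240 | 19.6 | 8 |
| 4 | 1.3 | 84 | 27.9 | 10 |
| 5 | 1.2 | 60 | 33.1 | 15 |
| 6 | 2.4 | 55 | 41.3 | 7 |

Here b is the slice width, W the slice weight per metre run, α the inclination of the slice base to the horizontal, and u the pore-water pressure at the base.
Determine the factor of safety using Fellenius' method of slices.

FS = 1.73

Ordinary method of slices: FS = Σ[c'·Δl_i + (W_i cosα_i − u_i·Δl_i)·tanφ'] / Σ W_i sinα_i, with Δl_i = b_i / cosα_i.
Slice 1: Δl = 2.6/cos(-1.2°) = 2.601 m; N'_1 = 55·cos(-1.2°) − 8·2.601 = 34.2; c'Δl = 33.03; W sinα = -1.2
Slice 2: Δl = 2.9/cos8.7° = 2.934 m; N'_2 = 170·cos8.7° − 17·2.934 = 118.2; c'Δl = 37.26; W sinα = 25.7
Slice 3: Δl = 2.9/cos19.6° = 3.078 m; N'_3 = 240·cos19.6° − 8·3.078 = 201.5; c'Δl = 39.10; W sinα = 80.5
Slice 4: Δl = 1.3/cos27.9° = 1.471 m; N'_4 = 84·cos27.9° − 10·1.471 = 59.5; c'Δl = 18.68; W sinα = 39.3
Slice 5: Δl = 1.2/cos33.1° = 1.432 m; N'_5 = 60·cos33.1° − 15·1.432 = 28.8; c'Δl = 18.19; W sinα = 32.8
Slice 6: Δl = 2.4/cos41.3° = 3.195 m; N'_6 = 55·cos41.3° − 7·3.195 = 19.0; c'Δl = 40.57; W sinα = 36.3
Σc'Δl = 186.8 kN/m; ΣN' = 461.1 kN/m; ΣW sinα = 213.4 kN/m
Resisting = 186.8 + 461.1·tan21.6° = 186.8 + 182.6 = 369.4 kN/m
FS = 369.4 / 213.4 = 1.731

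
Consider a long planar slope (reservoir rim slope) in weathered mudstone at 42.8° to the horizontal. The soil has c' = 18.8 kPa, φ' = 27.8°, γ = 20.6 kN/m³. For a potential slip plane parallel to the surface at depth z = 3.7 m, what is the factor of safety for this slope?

For an infinite slope with a slip plane parallel to the surface (no pore pressure): FS = [c' + γz cos²β tanφ'] / [γz sinβ cosβ].
γz = 20.6·3.7 = 76.22 kN/m²
Numerator = 18.8 + 76.22·cos²42.8°·tan27.8° = 18.8 + 76.22·0.5384·0.5272 = 40.435 kPa
Denominator = 76.22·sin42.8°·cos42.8° = 76.22·0.6794·0.7337 = 37.998 kPa
FS = 40.435 / 37.998 = 1.064

FS = 1.06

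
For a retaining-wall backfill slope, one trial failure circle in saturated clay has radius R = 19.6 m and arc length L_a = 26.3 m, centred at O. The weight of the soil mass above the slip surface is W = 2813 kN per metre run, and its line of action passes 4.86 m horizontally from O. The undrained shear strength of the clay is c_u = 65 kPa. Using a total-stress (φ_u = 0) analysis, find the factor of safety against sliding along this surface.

Taking moments about the centre O, the resisting moment is provided by the undrained shear strength acting along the arc:
M_R = c_u·L_a·R = 65·26.30·19.6 = 33506.2 kN·m/m
M_D = W·d = 2813·4.86 = 13671.2 kN·m/m
FS = M_R / M_D = 33506.2 / 13671.2 = 2.451

FS = 2.45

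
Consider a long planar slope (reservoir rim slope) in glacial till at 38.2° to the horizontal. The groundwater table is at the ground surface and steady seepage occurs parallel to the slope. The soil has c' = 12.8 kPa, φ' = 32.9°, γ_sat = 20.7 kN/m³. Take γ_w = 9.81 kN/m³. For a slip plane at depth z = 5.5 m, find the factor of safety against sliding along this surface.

With seepage parallel to the slope and the water table at the surface, the effective normal stress on the slip plane uses the buoyant unit weight γ' = γ_sat − γ_w while the driving shear stress uses γ_sat:
FS = [c' + γ' z cos²β tanφ'] / [γ_sat z sinβ cosβ]
γ' = 20.7 − 9.81 = 10.89 kN/m³
Numerator = 12.8 + 10.89·5.5·cos²38.2°·tan32.9° = 12.8 + 10.89·5.5·0.6176·0.6469 = 36.730 kPa
Denominator = 20.7·5.5·sin38.2°·cos38.2° = 20.7·5.5·0.6184·0.7859 = 55.329 kPa
FS = 36.730 / 55.329 = 0.664

FS = 0.66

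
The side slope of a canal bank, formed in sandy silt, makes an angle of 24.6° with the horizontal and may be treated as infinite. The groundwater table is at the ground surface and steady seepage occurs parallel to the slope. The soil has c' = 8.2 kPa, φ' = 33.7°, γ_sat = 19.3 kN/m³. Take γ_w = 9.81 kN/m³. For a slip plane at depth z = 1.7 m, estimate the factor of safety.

FS = 1.38

With seepage parallel to the slope and the water table at the surface, the effective normal stress on the slip plane uses the buoyant unit weight γ' = γ_sat − γ_w while the driving shear stress uses γ_sat:
FS = [c' + γ' z cos²β tanφ'] / [γ_sat z sinβ cosβ]
γ' = 19.3 − 9.81 = 9.49 kN/m³
Numerator = 8.2 + 9.49·1.7·cos²24.6°·tan33.7° = 8.2 + 9.49·1.7·0.8267·0.6669 = 17.095 kPa
Denominator = 19.3·1.7·sin24.6°·cos24.6° = 19.3·1.7·0.4163·0.9092 = 12.419 kPa
FS = 17.095 / 12.419 = 1.377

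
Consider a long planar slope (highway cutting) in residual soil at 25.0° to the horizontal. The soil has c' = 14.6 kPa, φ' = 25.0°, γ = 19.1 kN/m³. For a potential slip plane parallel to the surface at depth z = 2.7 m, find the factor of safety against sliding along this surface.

FS = 1.74

For an infinite slope with a slip plane parallel to the surface (no pore pressure): FS = [c' + γz cos²β tanφ'] / [γz sinβ cosβ].
γz = 19.1·2.7 = 51.57 kN/m²
Numerator = 14.6 + 51.57·cos²25.0°·tan25.0° = 14.6 + 51.57·0.8214·0.4663 = 34.352 kPa
Denominator = 51.57·sin25.0°·cos25.0° = 51.57·0.4226·0.9063 = 19.752 kPa
FS = 34.352 / 19.752 = 1.739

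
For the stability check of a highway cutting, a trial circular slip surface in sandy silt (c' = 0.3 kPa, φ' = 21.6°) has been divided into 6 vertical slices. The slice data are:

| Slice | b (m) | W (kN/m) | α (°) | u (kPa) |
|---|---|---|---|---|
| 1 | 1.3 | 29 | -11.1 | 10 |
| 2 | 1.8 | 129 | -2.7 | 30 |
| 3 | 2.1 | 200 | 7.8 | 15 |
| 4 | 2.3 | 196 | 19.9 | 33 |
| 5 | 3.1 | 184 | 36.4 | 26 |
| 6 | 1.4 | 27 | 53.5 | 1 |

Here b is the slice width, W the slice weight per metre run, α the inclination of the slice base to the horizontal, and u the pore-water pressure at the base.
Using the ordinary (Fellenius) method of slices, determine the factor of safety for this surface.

Ordinary method of slices: FS = Σ[c'·Δl_i + (W_i cosα_i − u_i·Δl_i)·tanφ'] / Σ W_i sinα_i, with Δl_i = b_i / cosα_i.
Slice 1: Δl = 1.3/cos(-11.1°) = 1.325 m; N'_1 = 29·cos(-11.1°) − 10·1.325 = 15.2; c'Δl = 0.40; W sinα = -5.6
Slice 2: Δl = 1.8/cos(-2.7°) = 1.802 m; N'_2 = 129·cos(-2.7°) − 30·1.802 = 74.8; c'Δl = 0.54; W sinα = -6.1
Slice 3: Δl = 2.1/cos7.8° = 2.120 m; N'_3 = 200·cos7.8° − 15·2.120 = 166.4; c'Δl = 0.64; W sinα = 27.1
Slice 4: Δl = 2.3/cos19.9° = 2.446 m; N'_4 = 196·cos19.9° − 33·2.446 = 103.6; c'Δl = 0.73; W sinα = 66.7
Slice 5: Δl = 3.1/cos36.4° = 3.851 m; N'_5 = 184·cos36.4° − 26·3.851 = 48.0; c'Δl = 1.16; W sinα = 109.2
Slice 6: Δl = 1.4/cos53.5° = 2.354 m; N'_6 = 27·cos53.5° − 1·2.354 = 13.7; c'Δl = 0.71; W sinα = 21.7
Σc'Δl = 4.2 kN/m; ΣN' = 421.6 kN/m; ΣW sinα = 213.1 kN/m
Resisting = 4.2 + 421.6·tan21.6° = 4.2 + 166.9 = 171.1 kN/m
FS = 171.1 / 213.1 = 0.803

FS = 0.80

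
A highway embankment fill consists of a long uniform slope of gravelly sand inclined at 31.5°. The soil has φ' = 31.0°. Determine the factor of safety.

FS = 0.98

For a dry cohesionless infinite slope the factor of safety is FS = tanφ' / tanβ.
FS = tan31.0° / tan31.5° = 0.6009 / 0.6128 = 0.981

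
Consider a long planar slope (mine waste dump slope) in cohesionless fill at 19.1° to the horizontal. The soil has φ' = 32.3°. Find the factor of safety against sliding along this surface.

FS = 1.83

For a dry cohesionless infinite slope the factor of safety is FS = tanφ' / tanβ.
FS = tan32.3° / tan19.1° = 0.6322 / 0.3463 = 1.826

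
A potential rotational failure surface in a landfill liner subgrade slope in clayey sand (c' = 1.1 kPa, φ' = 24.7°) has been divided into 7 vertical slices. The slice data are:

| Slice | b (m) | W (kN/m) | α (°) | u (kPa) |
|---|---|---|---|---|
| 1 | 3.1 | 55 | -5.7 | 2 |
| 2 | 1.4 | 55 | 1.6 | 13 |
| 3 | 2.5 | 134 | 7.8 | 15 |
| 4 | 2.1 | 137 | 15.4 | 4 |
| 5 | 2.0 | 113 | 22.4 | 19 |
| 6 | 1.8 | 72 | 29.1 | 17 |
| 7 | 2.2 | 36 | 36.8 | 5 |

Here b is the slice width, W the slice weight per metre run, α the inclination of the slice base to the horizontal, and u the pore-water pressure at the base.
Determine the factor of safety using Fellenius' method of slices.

Ordinary method of slices: FS = Σ[c'·Δl_i + (W_i cosα_i − u_i·Δl_i)·tanφ'] / Σ W_i sinα_i, with Δl_i = b_i / cosα_i.
Slice 1: Δl = 3.1/cos(-5.7°) = 3.115 m; N'_1 = 55·cos(-5.7°) − 2·3.115 = 48.5; c'Δl = 3.43; W sinα = -5.5
Slice 2: Δl = 1.4/cos1.6° = 1.401 m; N'_2 = 55·cos1.6° − 13·1.401 = 36.8; c'Δl = 1.54; W sinα = 1.5
Slice 3: Δl = 2.5/cos7.8° = 2.523 m; N'_3 = 134·cos7.8° − 15·2.523 = 94.9; c'Δl = 2.78; W sinα = 18.2
Slice 4: Δl = 2.1/cos15.4° = 2.178 m; N'_4 = 137·cos15.4° − 4·2.178 = 123.4; c'Δl = 2.40; W sinα = 36.4
Slice 5: Δl = 2.0/cos22.4° = 2.163 m; N'_5 = 113·cos22.4° − 19·2.163 = 63.4; c'Δl = 2.38; W sinα = 43.1
Slice 6: Δl = 1.8/cos29.1° = 2.060 m; N'_6 = 72·cos29.1° − 17·2.060 = 27.9; c'Δl = 2.27; W sinα = 35.0
Slice 7: Δl = 2.2/cos36.8° = 2.747 m; N'_7 = 36·cos36.8° − 5·2.747 = 15.1; c'Δl = 3.02; W sinα = 21.6
Σc'Δl = 17.8 kN/m; ΣN' = 409.9 kN/m; ΣW sinα = 150.3 kN/m
Resisting = 17.8 + 409.9·tan24.7° = 17.8 + 188.5 = 206.3 kN/m
FS = 206.3 / 150.3 = 1.373

FS = 1.37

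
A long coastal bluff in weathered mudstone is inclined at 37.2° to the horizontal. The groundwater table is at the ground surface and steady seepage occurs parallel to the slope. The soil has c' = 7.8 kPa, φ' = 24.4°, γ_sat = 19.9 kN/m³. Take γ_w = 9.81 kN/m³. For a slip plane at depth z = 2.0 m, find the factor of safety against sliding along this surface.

With seepage parallel to the slope and the water table at the surface, the effective normal stress on the slip plane uses the buoyant unit weight γ' = γ_sat − γ_w while the driving shear stress uses γ_sat:
FS = [c' + γ' z cos²β tanφ'] / [γ_sat z sinβ cosβ]
γ' = 19.9 − 9.81 = 10.09 kN/m³
Numerator = 7.8 + 10.09·2.0·cos²37.2°·tan24.4° = 7.8 + 10.09·2.0·0.6345·0.4536 = 13.608 kPa
Denominator = 19.9·2.0·sin37.2°·cos37.2° = 19.9·2.0·0.6046·0.7965 = 19.167 kPa
FS = 13.608 / 19.167 = 0.710

FS = 0.71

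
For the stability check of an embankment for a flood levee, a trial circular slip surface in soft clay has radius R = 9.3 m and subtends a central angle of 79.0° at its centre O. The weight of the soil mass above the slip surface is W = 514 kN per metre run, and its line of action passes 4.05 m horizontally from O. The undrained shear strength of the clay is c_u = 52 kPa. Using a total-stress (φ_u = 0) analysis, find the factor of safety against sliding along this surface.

FS = 2.98

Taking moments about the centre O, the resisting moment is provided by the undrained shear strength acting along the arc:
Arc length L_a = R·θ = 9.3·(79.0°·π/180) = 9.3·1.3788 = 12.82 m
M_R = c_u·L_a·R = 52·12.82·9.3 = 6201.2 kN·m/m
M_D = W·d = 514·4.05 = 2081.7 kN·m/m
FS = M_R / M_D = 6201.2 / 2081.7 = 2.979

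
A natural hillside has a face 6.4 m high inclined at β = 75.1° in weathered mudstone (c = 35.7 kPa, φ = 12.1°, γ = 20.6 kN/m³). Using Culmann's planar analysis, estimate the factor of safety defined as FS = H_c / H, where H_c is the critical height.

FS = 1.87

H_c = (4c/γ) · sinβ cosφ / [1 − cos(β − φ)]
    = (4·35.7/20.6) · sin75.1°·cos12.1° / [1 − cos63.0°]
    = 6.932 · 0.9449 / 0.5460 = 12.00 m
FS = H_c / H = 12.00 / 6.4 = 1.874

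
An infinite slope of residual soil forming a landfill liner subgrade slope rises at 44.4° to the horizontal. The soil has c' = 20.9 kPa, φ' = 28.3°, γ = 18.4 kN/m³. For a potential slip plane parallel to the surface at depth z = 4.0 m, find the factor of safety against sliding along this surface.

For an infinite slope with a slip plane parallel to the surface (no pore pressure): FS = [c' + γz cos²β tanφ'] / [γz sinβ cosβ].
γz = 18.4·4.0 = 73.60 kN/m²
Numerator = 20.9 + 73.60·cos²44.4°·tan28.3° = 20.9 + 73.60·0.5105·0.5384 = 41.130 kPa
Denominator = 73.60·sin44.4°·cos44.4° = 73.60·0.6997·0.7145 = 36.792 kPa
FS = 41.130 / 36.792 = 1.118

FS = 1.12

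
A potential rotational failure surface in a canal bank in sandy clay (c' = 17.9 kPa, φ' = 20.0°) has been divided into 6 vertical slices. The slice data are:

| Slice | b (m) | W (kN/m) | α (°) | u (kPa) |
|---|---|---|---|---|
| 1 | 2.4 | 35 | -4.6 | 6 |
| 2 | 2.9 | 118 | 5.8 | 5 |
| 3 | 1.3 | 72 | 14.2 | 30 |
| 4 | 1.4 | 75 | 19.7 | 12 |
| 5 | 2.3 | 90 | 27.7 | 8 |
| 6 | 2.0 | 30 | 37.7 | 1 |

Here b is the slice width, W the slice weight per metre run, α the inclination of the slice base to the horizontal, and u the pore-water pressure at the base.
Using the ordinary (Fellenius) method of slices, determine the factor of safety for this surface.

FS = 3.04

Ordinary method of slices: FS = Σ[c'·Δl_i + (W_i cosα_i − u_i·Δl_i)·tanφ'] / Σ W_i sinα_i, with Δl_i = b_i / cosα_i.
Slice 1: Δl = 2.4/cos(-4.6°) = 2.408 m; N'_1 = 35·cos(-4.6°) − 6·2.408 = 20.4; c'Δl = 43.10; W sinα = -2.8
Slice 2: Δl = 2.9/cos5.8° = 2.915 m; N'_2 = 118·cos5.8° − 5·2.915 = 102.8; c'Δl = 52.18; W sinα = 11.9
Slice 3: Δl = 1.3/cos14.2° = 1.341 m; N'_3 = 72·cos14.2° − 30·1.341 = 29.6; c'Δl = 24.00; W sinα = 17.7
Slice 4: Δl = 1.4/cos19.7° = 1.487 m; N'_4 = 75·cos19.7° − 12·1.487 = 52.8; c'Δl = 26.62; W sinα = 25.3
Slice 5: Δl = 2.3/cos27.7° = 2.598 m; N'_5 = 90·cos27.7° − 8·2.598 = 58.9; c'Δl = 46.50; W sinα = 41.8
Slice 6: Δl = 2.0/cos37.7° = 2.528 m; N'_6 = 30·cos37.7° − 1·2.528 = 21.2; c'Δl = 45.25; W sinα = 18.3
Σc'Δl = 237.6 kN/m; ΣN' = 285.7 kN/m; ΣW sinα = 112.2 kN/m
Resisting = 237.6 + 285.7·tan20.0° = 237.6 + 104.0 = 341.6 kN/m
FS = 341.6 / 112.2 = 3.044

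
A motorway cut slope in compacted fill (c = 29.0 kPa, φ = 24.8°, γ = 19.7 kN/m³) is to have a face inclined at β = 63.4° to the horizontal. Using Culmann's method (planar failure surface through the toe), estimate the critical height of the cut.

Culmann's analysis gives the critical failure plane at α_cr = (β + φ)/2 = (63.4 + 24.8)/2 = 44.1°, and the critical height
H_c = (4c/γ) · sinβ cosφ / [1 − cos(β − φ)]
    = (4·29.0/19.7) · sin63.4°·cos24.8° / [1 − cos(38.6°)]
    = 5.888 · 0.8942·0.9078 / [1 − 0.7815]
    = 5.888 · 0.8117 / 0.2185
    = 21.88 m

H_c = 21.88 m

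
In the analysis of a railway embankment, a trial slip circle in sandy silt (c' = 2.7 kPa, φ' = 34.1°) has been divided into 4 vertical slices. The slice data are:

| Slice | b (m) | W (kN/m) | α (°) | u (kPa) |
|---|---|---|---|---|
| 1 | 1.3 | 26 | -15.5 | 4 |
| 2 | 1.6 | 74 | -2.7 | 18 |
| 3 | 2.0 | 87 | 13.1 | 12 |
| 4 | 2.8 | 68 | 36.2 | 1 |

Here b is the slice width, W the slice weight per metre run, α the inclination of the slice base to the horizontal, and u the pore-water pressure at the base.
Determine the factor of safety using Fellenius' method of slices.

Ordinary method of slices: FS = Σ[c'·Δl_i + (W_i cosα_i − u_i·Δl_i)·tanφ'] / Σ W_i sinα_i, with Δl_i = b_i / cosα_i.
Slice 1: Δl = 1.3/cos(-15.5°) = 1.349 m; N'_1 = 26·cos(-15.5°) − 4·1.349 = 19.7; c'Δl = 3.64; W sinα = -6.9
Slice 2: Δl = 1.6/cos(-2.7°) = 1.602 m; N'_2 = 74·cos(-2.7°) − 18·1.602 = 45.1; c'Δl = 4.32; W sinα = -3.5
Slice 3: Δl = 2.0/cos13.1° = 2.053 m; N'_3 = 87·cos13.1° − 12·2.053 = 60.1; c'Δl = 5.54; W sinα = 19.7
Slice 4: Δl = 2.8/cos36.2° = 3.470 m; N'_4 = 68·cos36.2° − 1·3.470 = 51.4; c'Δl = 9.37; W sinα = 40.2
Σc'Δl = 22.9 kN/m; ΣN' = 176.2 kN/m; ΣW sinα = 49.4 kN/m
Resisting = 22.9 + 176.2·tan34.1° = 22.9 + 119.3 = 142.2 kN/m
FS = 142.2 / 49.4 = 2.876

FS = 2.88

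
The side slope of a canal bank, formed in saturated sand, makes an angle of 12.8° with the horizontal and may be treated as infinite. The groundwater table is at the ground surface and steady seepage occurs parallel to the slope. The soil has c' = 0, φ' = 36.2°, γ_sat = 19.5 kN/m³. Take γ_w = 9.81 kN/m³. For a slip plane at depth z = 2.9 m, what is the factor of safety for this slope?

FS = 1.60

With seepage parallel to the slope and the water table at the surface, the effective normal stress on the slip plane uses the buoyant unit weight γ' = γ_sat − γ_w while the driving shear stress uses γ_sat:
FS = [c' + γ' z cos²β tanφ'] / [γ_sat z sinβ cosβ]
(For c' = 0 this reduces to FS = (γ'/γ_sat)·tanφ'/tanβ.)
γ' = 19.5 − 9.81 = 9.69 kN/m³
Numerator = 0.0 + 9.69·2.9·cos²12.8°·tan36.2° = 0.0 + 9.69·2.9·0.9509·0.7319 = 19.557 kPa
Denominator = 19.5·2.9·sin12.8°·cos12.8° = 19.5·2.9·0.2215·0.9751 = 12.217 kPa
FS = 19.557 / 12.217 = 1.601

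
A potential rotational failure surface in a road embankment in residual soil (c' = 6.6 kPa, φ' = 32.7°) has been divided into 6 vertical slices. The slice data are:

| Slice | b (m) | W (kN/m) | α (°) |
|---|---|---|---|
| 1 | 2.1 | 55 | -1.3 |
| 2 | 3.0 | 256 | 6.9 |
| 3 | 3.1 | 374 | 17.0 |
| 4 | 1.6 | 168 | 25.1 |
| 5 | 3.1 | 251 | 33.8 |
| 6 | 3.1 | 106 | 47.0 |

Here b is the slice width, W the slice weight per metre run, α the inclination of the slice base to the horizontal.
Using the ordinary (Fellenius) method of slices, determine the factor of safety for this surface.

FS = 1.94

Ordinary method of slices: FS = Σ[c'·Δl_i + (W_i cosα_i)·tanφ'] / Σ W_i sinα_i, with Δl_i = b_i / cosα_i.
Slice 1: Δl = 2.1/cos(-1.3°) = 2.101 m; N'_1 = 55·cos(-1.3°) = 55.0; c'Δl = 13.86; W sinα = -1.2
Slice 2: Δl = 3.0/cos6.9° = 3.022 m; N'_2 = 256·cos6.9° = 254.1; c'Δl = 19.94; W sinα = 30.8
Slice 3: Δl = 3.1/cos17.0° = 3.242 m; N'_3 = 374·cos17.0° = 357.7; c'Δl = 21.39; W sinα = 109.3
Slice 4: Δl = 1.6/cos25.1° = 1.767 m; N'_4 = 168·cos25.1° = 152.1; c'Δl = 11.66; W sinα = 71.3
Slice 5: Δl = 3.1/cos33.8° = 3.731 m; N'_5 = 251·cos33.8° = 208.6; c'Δl = 24.62; W sinα = 139.6
Slice 6: Δl = 3.1/cos47.0° = 4.545 m; N'_6 = 106·cos47.0° = 72.3; c'Δl = 30.00; W sinα = 77.5
Σc'Δl = 121.5 kN/m; ΣN' = 1099.8 kN/m; ΣW sinα = 427.3 kN/m
Resisting = 121.5 + 1099.8·tan32.7° = 121.5 + 706.1 = 827.5 kN/m
FS = 827.5 / 427.3 = 1.937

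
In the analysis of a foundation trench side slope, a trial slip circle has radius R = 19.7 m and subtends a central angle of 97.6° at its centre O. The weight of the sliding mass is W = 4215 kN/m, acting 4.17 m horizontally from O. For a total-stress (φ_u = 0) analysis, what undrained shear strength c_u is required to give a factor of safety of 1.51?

FS = c_u·L_a·R / (W·d), so c_u = FS·W·d / (L_a·R).
Arc length L_a = R·θ = 19.7·(97.6°·π/180) = 19.7·1.7034 = 33.56 m
c_u = 1.51·4215·4.17 / (33.56·19.7) = 26540.6 / 661.09 = 40.15 kPa

c_u = 40.1 kPa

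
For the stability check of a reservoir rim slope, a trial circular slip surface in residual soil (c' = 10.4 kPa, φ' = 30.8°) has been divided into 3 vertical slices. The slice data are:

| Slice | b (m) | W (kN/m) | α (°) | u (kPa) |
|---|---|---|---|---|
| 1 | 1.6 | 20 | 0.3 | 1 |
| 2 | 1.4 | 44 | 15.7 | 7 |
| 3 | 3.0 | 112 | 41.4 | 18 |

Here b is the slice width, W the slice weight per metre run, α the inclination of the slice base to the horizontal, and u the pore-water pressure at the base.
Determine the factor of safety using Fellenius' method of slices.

Ordinary method of slices: FS = Σ[c'·Δl_i + (W_i cosα_i − u_i·Δl_i)·tanφ'] / Σ W_i sinα_i, with Δl_i = b_i / cosα_i.
Slice 1: Δl = 1.6/cos0.3° = 1.600 m; N'_1 = 20·cos0.3° − 1·1.600 = 18.4; c'Δl = 16.64; W sinα = 0.1
Slice 2: Δl = 1.4/cos15.7° = 1.454 m; N'_2 = 44·cos15.7° − 7·1.454 = 32.2; c'Δl = 15.12; W sinα = 11.9
Slice 3: Δl = 3.0/cos41.4° = 3.999 m; N'_3 = 112·cos41.4° − 18·3.999 = 12.0; c'Δl = 41.59; W sinα = 74.1
Σc'Δl = 73.4 kN/m; ΣN' = 62.6 kN/m; ΣW sinα = 86.1 kN/m
Resisting = 73.4 + 62.6·tan30.8° = 73.4 + 37.3 = 110.7 kN/m
FS = 110.7 / 86.1 = 1.286

FS = 1.29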